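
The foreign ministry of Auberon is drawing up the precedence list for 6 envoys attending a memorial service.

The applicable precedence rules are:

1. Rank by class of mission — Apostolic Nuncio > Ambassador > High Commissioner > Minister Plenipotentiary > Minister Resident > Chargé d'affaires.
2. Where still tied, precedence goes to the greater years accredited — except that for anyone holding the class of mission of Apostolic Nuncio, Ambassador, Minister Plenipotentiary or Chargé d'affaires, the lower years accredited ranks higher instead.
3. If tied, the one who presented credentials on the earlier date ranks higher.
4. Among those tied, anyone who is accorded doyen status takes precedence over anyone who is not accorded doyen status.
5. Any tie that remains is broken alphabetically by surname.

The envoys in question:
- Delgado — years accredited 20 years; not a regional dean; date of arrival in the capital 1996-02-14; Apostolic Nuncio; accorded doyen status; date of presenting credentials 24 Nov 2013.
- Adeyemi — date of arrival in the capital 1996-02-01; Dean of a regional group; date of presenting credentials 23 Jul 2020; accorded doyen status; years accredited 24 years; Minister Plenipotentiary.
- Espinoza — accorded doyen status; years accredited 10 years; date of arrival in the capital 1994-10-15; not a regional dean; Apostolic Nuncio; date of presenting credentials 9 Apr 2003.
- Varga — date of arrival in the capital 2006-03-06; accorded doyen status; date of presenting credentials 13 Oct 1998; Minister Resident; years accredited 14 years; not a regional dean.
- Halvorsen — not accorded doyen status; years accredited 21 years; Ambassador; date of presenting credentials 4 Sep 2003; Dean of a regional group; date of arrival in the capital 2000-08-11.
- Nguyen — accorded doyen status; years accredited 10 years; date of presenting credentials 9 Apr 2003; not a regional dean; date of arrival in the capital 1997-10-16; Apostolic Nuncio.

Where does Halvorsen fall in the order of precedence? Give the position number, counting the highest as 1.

By class of mission: Espinoza, Nguyen and Delgado (Apostolic Nuncio); then Halvorsen (Ambassador); then Adeyemi (Minister Plenipotentiary); then Varga (Minister Resident).
Among Espinoza, Nguyen and Delgado, by years accredited (lower first) (reversed rule for this group): Espinoza and Nguyen (10 years) before Delgado (20 years).
Espinoza and Nguyen both have date of presenting credentials 9 Apr 2003, so the next rule applies.
Espinoza and Nguyen are each accorded doyen status, so the next rule applies.
Among Espinoza and Nguyen, alphabetically by surname: Espinoza before Nguyen.
Order: Espinoza, Nguyen, Delgado, Halvorsen, Adeyemi, Varga. So position 4.

4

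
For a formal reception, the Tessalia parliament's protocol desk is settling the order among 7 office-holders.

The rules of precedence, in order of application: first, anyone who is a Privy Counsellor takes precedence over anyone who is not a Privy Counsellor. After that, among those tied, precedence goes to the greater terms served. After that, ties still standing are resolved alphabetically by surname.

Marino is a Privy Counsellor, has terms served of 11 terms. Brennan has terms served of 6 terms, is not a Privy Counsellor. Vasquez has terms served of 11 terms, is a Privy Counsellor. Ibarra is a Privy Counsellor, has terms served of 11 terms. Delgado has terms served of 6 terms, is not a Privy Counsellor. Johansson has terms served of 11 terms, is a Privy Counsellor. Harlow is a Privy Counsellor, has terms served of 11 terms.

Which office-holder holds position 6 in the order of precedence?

Brennan

By the first rule: Harlow, Ibarra, Johansson, Marino and Vasquez (each a Privy Counsellor); then Brennan and Delgado (both not a Privy Counsellor).
Harlow, Ibarra, Johansson, Marino and Vasquez all have terms served 11 terms, so the next rule applies.
Among Harlow, Ibarra, Johansson, Marino and Vasquez, alphabetically by surname: Harlow before Ibarra before Johansson before Marino before Vasquez.
Brennan and Delgado both have terms served 6 terms, so the next rule applies.
Among Brennan and Delgado, alphabetically by surname: Brennan before Delgado.
Order: Harlow, Ibarra, Johansson, Marino, Vasquez, Brennan, Delgado.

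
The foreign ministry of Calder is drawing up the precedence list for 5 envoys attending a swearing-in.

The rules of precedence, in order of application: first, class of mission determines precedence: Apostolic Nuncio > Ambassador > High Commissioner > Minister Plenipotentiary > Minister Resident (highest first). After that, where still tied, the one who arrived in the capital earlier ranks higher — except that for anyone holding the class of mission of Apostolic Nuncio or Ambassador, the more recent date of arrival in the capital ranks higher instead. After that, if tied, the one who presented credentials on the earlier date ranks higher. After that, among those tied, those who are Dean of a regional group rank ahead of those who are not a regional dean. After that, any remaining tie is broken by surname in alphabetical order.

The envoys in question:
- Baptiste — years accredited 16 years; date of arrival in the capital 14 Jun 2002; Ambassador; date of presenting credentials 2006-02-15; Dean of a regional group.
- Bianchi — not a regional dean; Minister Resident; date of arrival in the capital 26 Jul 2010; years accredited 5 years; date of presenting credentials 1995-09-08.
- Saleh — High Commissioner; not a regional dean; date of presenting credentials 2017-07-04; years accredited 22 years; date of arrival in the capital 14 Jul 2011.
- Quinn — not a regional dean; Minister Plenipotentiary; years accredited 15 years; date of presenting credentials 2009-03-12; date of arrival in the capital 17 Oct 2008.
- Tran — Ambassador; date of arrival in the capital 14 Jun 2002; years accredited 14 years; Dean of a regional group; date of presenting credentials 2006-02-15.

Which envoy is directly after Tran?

By class of mission: Baptiste and Tran (Ambassador); then Saleh (High Commissioner); then Quinn (Minister Plenipotentiary); then Bianchi (Minister Resident).
Baptiste and Tran both have date of arrival in the capital 14 Jun 2002, so the next rule applies.
Baptiste and Tran both have date of presenting credentials 2006-02-15, so the next rule applies.
Baptiste and Tran are each Dean of a regional group, so the next rule applies.
Among Baptiste and Tran, alphabetically by surname: Baptiste before Tran.
Order: Baptiste, Tran, Saleh, Quinn, Bianchi.

Saleh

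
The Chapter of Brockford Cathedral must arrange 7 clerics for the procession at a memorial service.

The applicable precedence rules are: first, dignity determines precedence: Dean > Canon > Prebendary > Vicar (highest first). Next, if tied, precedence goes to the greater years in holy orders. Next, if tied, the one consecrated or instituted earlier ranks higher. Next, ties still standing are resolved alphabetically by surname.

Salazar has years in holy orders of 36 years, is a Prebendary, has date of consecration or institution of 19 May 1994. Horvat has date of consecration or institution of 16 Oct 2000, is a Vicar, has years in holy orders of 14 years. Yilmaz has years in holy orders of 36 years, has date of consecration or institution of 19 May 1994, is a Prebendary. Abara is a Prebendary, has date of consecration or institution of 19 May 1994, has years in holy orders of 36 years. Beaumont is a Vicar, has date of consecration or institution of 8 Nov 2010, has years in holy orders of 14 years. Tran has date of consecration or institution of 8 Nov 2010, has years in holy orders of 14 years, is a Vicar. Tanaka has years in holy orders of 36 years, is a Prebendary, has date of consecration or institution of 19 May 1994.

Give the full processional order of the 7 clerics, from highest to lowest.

Abara, Salazar, Tanaka, Yilmaz, Horvat, Beaumont, Tran

By dignity: Abara, Salazar, Tanaka and Yilmaz (Prebendary); then Horvat, Beaumont and Tran (Vicar).
Abara, Salazar, Tanaka and Yilmaz all have years in holy orders 36 years, so the next rule applies.
Abara, Salazar, Tanaka and Yilmaz all have date of consecration or institution 19 May 1994, so the next rule applies.
Among Abara, Salazar, Tanaka and Yilmaz, alphabetically by surname: Abara before Salazar before Tanaka before Yilmaz.
Horvat, Beaumont and Tran all have years in holy orders 14 years, so the next rule applies.
Among Horvat, Beaumont and Tran, by date of consecration or institution (earlier first): Horvat (16 Oct 2000) before Beaumont and Tran (8 Nov 2010).
Among Beaumont and Tran, alphabetically by surname: Beaumont before Tran.
Full order: Abara, Salazar, Tanaka, Yilmaz, Horvat, Beaumont, Tran.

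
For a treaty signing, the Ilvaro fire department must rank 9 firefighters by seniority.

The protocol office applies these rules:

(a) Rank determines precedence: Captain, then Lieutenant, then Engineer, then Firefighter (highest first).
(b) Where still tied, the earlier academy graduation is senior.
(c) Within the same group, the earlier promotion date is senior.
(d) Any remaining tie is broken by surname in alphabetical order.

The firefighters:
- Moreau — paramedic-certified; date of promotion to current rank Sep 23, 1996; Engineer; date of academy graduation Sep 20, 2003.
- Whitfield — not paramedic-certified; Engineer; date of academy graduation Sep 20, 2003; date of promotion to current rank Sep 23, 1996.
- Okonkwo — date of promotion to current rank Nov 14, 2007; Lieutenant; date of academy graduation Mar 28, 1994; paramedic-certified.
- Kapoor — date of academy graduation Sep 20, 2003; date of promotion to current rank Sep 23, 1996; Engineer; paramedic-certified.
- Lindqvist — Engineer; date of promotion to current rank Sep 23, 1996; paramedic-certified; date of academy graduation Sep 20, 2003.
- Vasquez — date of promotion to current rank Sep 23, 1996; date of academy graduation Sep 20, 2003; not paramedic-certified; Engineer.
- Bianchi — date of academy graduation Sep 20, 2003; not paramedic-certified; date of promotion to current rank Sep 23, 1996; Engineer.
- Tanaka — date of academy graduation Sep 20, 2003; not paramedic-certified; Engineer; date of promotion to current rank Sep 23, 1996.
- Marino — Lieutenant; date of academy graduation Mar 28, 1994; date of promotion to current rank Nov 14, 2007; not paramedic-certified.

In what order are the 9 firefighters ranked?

Marino, Okonkwo, Bianchi, Kapoor, Lindqvist, Moreau, Tanaka, Vasquez, Whitfield

By rank: Marino and Okonkwo (Lieutenant); then Bianchi, Kapoor, Lindqvist, Moreau, Tanaka, Vasquez and Whitfield (Engineer).
Marino and Okonkwo both have date of academy graduation Mar 28, 1994, so the next rule applies.
Marino and Okonkwo both have date of promotion to current rank Nov 14, 2007, so the next rule applies.
Among Marino and Okonkwo, alphabetically by surname: Marino before Okonkwo.
Bianchi, Kapoor, Lindqvist, Moreau, Tanaka, Vasquez and Whitfield all have date of academy graduation Sep 20, 2003, so the next rule applies.
Bianchi, Kapoor, Lindqvist, Moreau, Tanaka, Vasquez and Whitfield all have date of promotion to current rank Sep 23, 1996, so the next rule applies.
Among Bianchi, Kapoor, Lindqvist, Moreau, Tanaka, Vasquez and Whitfield, alphabetically by surname: Bianchi before Kapoor before Lindqvist before Moreau before Tanaka before Vasquez before Whitfield.
Full order: Marino, Okonkwo, Bianchi, Kapoor, Lindqvist, Moreau, Tanaka, Vasquez, Whitfield.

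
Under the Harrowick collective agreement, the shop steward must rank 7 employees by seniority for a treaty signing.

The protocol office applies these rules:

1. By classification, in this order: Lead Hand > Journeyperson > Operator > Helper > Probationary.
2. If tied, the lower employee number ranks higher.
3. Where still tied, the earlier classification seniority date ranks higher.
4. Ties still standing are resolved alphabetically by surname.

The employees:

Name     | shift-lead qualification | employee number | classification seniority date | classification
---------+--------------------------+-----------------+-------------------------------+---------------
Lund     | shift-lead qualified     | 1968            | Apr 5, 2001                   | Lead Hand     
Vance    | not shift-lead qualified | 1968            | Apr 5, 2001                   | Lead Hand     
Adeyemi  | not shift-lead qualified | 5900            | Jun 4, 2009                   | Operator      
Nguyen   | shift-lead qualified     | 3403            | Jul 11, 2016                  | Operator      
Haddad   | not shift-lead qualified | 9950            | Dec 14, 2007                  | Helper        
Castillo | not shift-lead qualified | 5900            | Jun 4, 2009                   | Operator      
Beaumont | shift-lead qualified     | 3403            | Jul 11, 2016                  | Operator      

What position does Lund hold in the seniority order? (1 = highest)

1

By classification: Lund and Vance (Lead Hand); then Beaumont, Nguyen, Adeyemi and Castillo (Operator); then Haddad (Helper).
Lund and Vance both have employee number 1968, so the next rule applies.
Lund and Vance both have classification seniority date Apr 5, 2001, so the next rule applies.
Among Lund and Vance, alphabetically by surname: Lund before Vance.
Among Beaumont, Nguyen, Adeyemi and Castillo, by employee number (lower first): Beaumont and Nguyen (3403) before Adeyemi and Castillo (5900).
Beaumont and Nguyen both have classification seniority date Jul 11, 2016, so the next rule applies.
Among Beaumont and Nguyen, alphabetically by surname: Beaumont before Nguyen.
Adeyemi and Castillo both have classification seniority date Jun 4, 2009, so the next rule applies.
Among Adeyemi and Castillo, alphabetically by surname: Adeyemi before Castillo.
Order: Lund, Vance, Beaumont, Nguyen, Adeyemi, Castillo, Haddad. So position 1.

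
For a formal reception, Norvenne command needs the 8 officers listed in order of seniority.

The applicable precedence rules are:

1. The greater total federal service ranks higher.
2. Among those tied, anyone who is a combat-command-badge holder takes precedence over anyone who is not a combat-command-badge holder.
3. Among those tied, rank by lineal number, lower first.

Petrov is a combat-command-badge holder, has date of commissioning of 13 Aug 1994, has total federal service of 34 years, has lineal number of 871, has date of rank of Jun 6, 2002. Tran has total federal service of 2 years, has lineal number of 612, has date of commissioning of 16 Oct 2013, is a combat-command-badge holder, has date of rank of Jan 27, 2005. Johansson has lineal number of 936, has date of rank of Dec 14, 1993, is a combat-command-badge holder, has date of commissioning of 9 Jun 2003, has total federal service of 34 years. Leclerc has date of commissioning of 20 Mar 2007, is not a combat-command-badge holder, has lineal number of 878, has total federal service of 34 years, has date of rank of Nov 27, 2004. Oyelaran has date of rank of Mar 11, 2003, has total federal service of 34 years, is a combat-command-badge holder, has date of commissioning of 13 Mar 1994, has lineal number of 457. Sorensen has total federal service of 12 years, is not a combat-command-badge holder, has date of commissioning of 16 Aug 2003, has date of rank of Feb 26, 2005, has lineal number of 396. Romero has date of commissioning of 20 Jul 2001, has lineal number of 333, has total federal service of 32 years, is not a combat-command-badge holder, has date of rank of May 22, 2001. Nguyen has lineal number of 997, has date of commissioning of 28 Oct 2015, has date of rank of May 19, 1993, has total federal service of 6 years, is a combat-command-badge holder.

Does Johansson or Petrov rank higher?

By total federal service (higher first): Oyelaran, Petrov, Johansson and Leclerc (each 34 years); then Romero (32 years); then Sorensen (12 years); then Nguyen (6 years); then Tran (2 years).
Among Oyelaran, Petrov, Johansson and Leclerc, a combat-command-badge holder before not a combat-command-badge holder: Oyelaran, Petrov and Johansson (a combat-command-badge holder) before Leclerc (not a combat-command-badge holder).
Among Oyelaran, Petrov and Johansson, by lineal number (lower first): Oyelaran (457) before Petrov (871) before Johansson (936).
So Petrov takes precedence.

Petrov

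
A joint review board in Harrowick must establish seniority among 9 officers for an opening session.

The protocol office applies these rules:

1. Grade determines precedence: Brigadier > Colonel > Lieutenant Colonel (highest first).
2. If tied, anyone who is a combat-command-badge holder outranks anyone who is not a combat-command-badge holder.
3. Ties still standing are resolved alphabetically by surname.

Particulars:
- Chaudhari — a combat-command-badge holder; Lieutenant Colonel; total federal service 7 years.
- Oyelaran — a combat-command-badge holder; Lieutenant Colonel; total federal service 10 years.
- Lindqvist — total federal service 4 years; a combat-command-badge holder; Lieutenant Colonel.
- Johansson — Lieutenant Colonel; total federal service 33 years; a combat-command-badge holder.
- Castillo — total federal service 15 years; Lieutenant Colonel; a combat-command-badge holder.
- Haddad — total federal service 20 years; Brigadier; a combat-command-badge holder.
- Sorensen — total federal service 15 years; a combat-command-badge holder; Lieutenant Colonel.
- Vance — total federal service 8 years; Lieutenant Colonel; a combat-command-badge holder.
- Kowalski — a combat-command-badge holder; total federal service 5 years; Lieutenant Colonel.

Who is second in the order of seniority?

Castillo

By grade: Haddad (Brigadier); then Castillo, Chaudhari, Johansson, Kowalski, Lindqvist, Oyelaran, Sorensen and Vance (Lieutenant Colonel).
Castillo, Chaudhari, Johansson, Kowalski, Lindqvist, Oyelaran, Sorensen and Vance are each a combat-command-badge holder, so the next rule applies.
Among Castillo, Chaudhari, Johansson, Kowalski, Lindqvist, Oyelaran, Sorensen and Vance, alphabetically by surname: Castillo before Chaudhari before Johansson before Kowalski before Lindqvist before Oyelaran before Sorensen before Vance.
Order: Haddad, Castillo, Chaudhari, Johansson, Kowalski, Lindqvist, Oyelaran, Sorensen, Vance.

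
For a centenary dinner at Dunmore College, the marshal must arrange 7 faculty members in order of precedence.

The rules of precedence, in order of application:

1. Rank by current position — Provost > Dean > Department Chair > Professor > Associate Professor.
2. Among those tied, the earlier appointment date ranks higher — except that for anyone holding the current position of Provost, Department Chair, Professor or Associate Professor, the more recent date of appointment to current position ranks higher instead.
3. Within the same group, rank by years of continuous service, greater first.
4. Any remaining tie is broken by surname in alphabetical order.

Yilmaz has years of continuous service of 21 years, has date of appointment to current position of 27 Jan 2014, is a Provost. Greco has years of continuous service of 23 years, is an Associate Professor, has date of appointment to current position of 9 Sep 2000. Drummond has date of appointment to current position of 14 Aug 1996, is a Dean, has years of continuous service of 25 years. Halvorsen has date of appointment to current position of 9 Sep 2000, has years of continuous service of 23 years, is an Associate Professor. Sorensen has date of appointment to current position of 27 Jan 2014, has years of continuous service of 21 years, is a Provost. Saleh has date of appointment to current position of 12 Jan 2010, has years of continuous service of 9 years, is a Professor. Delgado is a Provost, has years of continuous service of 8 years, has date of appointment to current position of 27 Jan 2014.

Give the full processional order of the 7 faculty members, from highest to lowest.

Sorensen, Yilmaz, Delgado, Drummond, Saleh, Greco, Halvorsen

By current position: Sorensen, Yilmaz and Delgado (Provost); then Drummond (Dean); then Saleh (Professor); then Greco and Halvorsen (Associate Professor).
Sorensen, Yilmaz and Delgado all have date of appointment to current position 27 Jan 2014, so the next rule applies.
Among Sorensen, Yilmaz and Delgado, by years of continuous service (higher first): Sorensen and Yilmaz (21 years) before Delgado (8 years).
Among Sorensen and Yilmaz, alphabetically by surname: Sorensen before Yilmaz.
Greco and Halvorsen both have date of appointment to current position 9 Sep 2000, so the next rule applies.
Greco and Halvorsen both have years of continuous service 23 years, so the next rule applies.
Among Greco and Halvorsen, alphabetically by surname: Greco before Halvorsen.
Full order: Sorensen, Yilmaz, Delgado, Drummond, Saleh, Greco, Halvorsen.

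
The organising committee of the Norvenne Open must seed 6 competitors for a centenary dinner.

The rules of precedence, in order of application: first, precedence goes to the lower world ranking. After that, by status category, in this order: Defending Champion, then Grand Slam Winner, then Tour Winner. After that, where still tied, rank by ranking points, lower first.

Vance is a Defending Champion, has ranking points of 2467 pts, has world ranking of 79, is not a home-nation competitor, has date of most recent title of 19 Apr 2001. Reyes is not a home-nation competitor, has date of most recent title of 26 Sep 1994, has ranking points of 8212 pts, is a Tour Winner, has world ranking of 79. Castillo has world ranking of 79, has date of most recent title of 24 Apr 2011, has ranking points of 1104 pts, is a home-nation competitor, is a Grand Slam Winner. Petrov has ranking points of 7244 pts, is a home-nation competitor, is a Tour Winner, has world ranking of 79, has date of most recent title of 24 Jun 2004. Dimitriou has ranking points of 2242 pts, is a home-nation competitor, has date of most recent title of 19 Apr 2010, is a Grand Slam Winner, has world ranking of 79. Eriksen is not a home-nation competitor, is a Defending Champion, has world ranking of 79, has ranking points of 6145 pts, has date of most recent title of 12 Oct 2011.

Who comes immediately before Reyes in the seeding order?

By world ranking (lower first): Vance, Eriksen, Castillo, Dimitriou, Petrov and Reyes (each 79).
Among Vance, Eriksen, Castillo, Dimitriou, Petrov and Reyes, by status category: Vance and Eriksen (Defending Champion) before Castillo and Dimitriou (Grand Slam Winner) before Petrov and Reyes (Tour Winner).
Among Vance and Eriksen, by ranking points (lower first): Vance (2467 pts) before Eriksen (6145 pts).
Among Castillo and Dimitriou, by ranking points (lower first): Castillo (1104 pts) before Dimitriou (2242 pts).
Among Petrov and Reyes, by ranking points (lower first): Petrov (7244 pts) before Reyes (8212 pts).
Order: Vance, Eriksen, Castillo, Dimitriou, Petrov, Reyes.

Petrov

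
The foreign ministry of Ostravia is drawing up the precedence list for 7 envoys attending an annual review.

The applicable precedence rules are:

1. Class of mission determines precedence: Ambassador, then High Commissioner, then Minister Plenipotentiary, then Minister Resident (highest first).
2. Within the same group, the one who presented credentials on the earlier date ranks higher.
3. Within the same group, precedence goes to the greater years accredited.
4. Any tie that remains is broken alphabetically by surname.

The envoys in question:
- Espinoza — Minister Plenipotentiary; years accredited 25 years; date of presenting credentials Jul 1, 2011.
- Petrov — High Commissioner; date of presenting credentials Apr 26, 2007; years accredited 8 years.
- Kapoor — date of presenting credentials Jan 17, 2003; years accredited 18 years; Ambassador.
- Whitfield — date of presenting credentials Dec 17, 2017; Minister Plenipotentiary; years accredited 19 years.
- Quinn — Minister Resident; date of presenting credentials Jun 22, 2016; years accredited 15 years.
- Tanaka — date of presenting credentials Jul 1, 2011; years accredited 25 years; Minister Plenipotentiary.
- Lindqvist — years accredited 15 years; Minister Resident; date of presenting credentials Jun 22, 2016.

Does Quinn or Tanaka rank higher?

Tanaka

By class of mission: Kapoor (Ambassador); then Petrov (High Commissioner); then Espinoza, Tanaka and Whitfield (Minister Plenipotentiary); then Lindqvist and Quinn (Minister Resident).
Among Espinoza, Tanaka and Whitfield, by date of presenting credentials (earlier first): Espinoza and Tanaka (Jul 1, 2011) before Whitfield (Dec 17, 2017).
Espinoza and Tanaka both have years accredited 25 years, so the next rule applies.
Among Espinoza and Tanaka, alphabetically by surname: Espinoza before Tanaka.
Lindqvist and Quinn both have date of presenting credentials Jun 22, 2016, so the next rule applies.
Lindqvist and Quinn both have years accredited 15 years, so the next rule applies.
Among Lindqvist and Quinn, alphabetically by surname: Lindqvist before Quinn.
So Tanaka takes precedence.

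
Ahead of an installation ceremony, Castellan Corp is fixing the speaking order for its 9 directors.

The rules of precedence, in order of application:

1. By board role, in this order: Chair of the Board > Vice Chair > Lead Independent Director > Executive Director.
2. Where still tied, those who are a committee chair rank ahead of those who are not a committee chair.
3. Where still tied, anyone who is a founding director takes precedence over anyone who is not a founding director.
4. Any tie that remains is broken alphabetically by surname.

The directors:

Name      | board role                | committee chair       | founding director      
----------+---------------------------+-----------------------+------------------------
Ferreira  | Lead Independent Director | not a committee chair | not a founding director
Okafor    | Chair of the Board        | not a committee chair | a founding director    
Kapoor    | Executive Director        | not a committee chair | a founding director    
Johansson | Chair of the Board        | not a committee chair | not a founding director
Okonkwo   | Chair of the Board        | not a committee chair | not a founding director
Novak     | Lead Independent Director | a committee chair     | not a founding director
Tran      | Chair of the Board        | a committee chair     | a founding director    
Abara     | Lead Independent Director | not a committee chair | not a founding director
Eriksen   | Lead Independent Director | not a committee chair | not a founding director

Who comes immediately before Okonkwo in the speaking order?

By board role: Tran, Okafor, Johansson and Okonkwo (Chair of the Board); then Novak, Abara, Eriksen and Ferreira (Lead Independent Director); then Kapoor (Executive Director).
Among Tran, Okafor, Johansson and Okonkwo, a committee chair before not a committee chair: Tran (a committee chair) before Okafor, Johansson and Okonkwo (not a committee chair).
Among Okafor, Johansson and Okonkwo, a founding director before not a founding director: Okafor (a founding director) before Johansson and Okonkwo (not a founding director).
Among Johansson and Okonkwo, alphabetically by surname: Johansson before Okonkwo.
Among Novak, Abara, Eriksen and Ferreira, a committee chair before not a committee chair: Novak (a committee chair) before Abara, Eriksen and Ferreira (not a committee chair).
Abara, Eriksen and Ferreira are each not a founding director, so the next rule applies.
Among Abara, Eriksen and Ferreira, alphabetically by surname: Abara before Eriksen before Ferreira.
Order: Tran, Okafor, Johansson, Okonkwo, Novak, Abara, Eriksen, Ferreira, Kapoor.

Johansson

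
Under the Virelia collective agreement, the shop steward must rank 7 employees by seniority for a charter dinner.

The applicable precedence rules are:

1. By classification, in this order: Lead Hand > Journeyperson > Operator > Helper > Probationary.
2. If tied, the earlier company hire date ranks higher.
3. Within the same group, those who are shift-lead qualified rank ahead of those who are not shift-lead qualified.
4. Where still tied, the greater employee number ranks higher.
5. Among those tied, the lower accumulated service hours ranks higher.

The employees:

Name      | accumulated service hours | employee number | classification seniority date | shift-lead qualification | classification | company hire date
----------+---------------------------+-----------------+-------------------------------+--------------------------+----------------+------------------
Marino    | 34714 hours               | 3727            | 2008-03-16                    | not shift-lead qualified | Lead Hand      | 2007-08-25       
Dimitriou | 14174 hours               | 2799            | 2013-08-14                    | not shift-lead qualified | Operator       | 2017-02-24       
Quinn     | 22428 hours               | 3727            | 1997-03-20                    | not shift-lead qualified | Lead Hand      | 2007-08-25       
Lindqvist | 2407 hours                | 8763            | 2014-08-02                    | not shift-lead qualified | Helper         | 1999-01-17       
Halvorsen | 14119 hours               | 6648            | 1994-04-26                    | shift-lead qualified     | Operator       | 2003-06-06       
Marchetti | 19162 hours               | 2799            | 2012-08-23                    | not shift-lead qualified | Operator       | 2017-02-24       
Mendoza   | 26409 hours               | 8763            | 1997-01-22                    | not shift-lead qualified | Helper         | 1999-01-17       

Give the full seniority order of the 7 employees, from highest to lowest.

By classification: Quinn and Marino (Lead Hand); then Halvorsen, Dimitriou and Marchetti (Operator); then Lindqvist and Mendoza (Helper).
Quinn and Marino both have company hire date 2007-08-25, so the next rule applies.
Quinn and Marino are each not shift-lead qualified, so the next rule applies.
Quinn and Marino both have employee number 3727, so the next rule applies.
Among Quinn and Marino, by accumulated service hours (lower first): Quinn (22428 hours) before Marino (34714 hours).
Among Halvorsen, Dimitriou and Marchetti, by company hire date (earlier first): Halvorsen (2003-06-06) before Dimitriou and Marchetti (2017-02-24).
Dimitriou and Marchetti are each not shift-lead qualified, so the next rule applies.
Dimitriou and Marchetti both have employee number 2799, so the next rule applies.
Among Dimitriou and Marchetti, by accumulated service hours (lower first): Dimitriou (14174 hours) before Marchetti (19162 hours).
Lindqvist and Mendoza both have company hire date 1999-01-17, so the next rule applies.
Lindqvist and Mendoza are each not shift-lead qualified, so the next rule applies.
Lindqvist and Mendoza both have employee number 8763, so the next rule applies.
Among Lindqvist and Mendoza, by accumulated service hours (lower first): Lindqvist (2407 hours) before Mendoza (26409 hours).
Full order: Quinn, Marino, Halvorsen, Dimitriou, Marchetti, Lindqvist, Mendoza.

Quinn, Marino, Halvorsen, Dimitriou, Marchetti, Lindqvist, Mendoza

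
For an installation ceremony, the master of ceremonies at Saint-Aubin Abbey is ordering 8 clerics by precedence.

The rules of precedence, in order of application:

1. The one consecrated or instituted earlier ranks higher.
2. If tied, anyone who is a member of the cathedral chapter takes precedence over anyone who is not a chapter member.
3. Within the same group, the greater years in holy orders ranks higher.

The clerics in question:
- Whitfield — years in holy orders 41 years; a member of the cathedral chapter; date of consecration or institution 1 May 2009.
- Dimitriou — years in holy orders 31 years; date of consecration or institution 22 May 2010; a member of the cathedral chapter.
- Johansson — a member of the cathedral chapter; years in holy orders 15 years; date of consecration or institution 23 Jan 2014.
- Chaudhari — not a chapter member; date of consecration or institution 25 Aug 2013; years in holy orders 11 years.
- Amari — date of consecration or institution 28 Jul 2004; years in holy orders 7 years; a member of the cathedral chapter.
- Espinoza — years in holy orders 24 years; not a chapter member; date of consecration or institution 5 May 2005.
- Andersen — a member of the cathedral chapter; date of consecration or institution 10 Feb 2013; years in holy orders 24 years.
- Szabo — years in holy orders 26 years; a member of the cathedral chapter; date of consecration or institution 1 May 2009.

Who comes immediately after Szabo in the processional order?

By date of consecration or institution (earlier first): Amari (28 Jul 2004); then Espinoza (5 May 2005); then Whitfield and Szabo (both 1 May 2009); then Dimitriou (22 May 2010); then Andersen (10 Feb 2013); then Chaudhari (25 Aug 2013); then Johansson (23 Jan 2014).
Whitfield and Szabo are each a member of the cathedral chapter, so the next rule applies.
Among Whitfield and Szabo, by years in holy orders (higher first): Whitfield (41 years) before Szabo (26 years).
Order: Amari, Espinoza, Whitfield, Szabo, Dimitriou, Andersen, Chaudhari, Johansson.

Dimitriou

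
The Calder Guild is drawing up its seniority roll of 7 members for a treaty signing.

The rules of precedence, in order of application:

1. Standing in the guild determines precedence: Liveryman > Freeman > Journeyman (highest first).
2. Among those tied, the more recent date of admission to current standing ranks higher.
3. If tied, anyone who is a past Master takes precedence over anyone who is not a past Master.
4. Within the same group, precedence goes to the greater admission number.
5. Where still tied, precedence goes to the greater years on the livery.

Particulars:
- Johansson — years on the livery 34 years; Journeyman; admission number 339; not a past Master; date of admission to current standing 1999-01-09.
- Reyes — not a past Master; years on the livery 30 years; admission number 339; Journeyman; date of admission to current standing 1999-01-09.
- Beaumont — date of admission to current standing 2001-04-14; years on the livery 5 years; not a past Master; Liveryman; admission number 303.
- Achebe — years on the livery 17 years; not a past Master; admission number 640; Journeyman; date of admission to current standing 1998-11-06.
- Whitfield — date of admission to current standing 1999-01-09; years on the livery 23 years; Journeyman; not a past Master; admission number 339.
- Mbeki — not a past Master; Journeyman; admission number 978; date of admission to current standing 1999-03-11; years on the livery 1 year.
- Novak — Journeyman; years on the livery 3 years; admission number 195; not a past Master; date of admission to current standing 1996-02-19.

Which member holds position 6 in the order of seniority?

By standing in the guild: Beaumont (Liveryman); then Mbeki, Johansson, Reyes, Whitfield, Achebe and Novak (Journeyman).
Among Mbeki, Johansson, Reyes, Whitfield, Achebe and Novak, by date of admission to current standing (later first): Mbeki (1999-03-11) before Johansson, Reyes and Whitfield (1999-01-09) before Achebe (1998-11-06) before Novak (1996-02-19).
Johansson, Reyes and Whitfield are each not a past Master, so the next rule applies.
Johansson, Reyes and Whitfield all have admission number 339, so the next rule applies.
Among Johansson, Reyes and Whitfield, by years on the livery (higher first): Johansson (34 years) before Reyes (30 years) before Whitfield (23 years).
Order: Beaumont, Mbeki, Johansson, Reyes, Whitfield, Achebe, Novak.

Achebe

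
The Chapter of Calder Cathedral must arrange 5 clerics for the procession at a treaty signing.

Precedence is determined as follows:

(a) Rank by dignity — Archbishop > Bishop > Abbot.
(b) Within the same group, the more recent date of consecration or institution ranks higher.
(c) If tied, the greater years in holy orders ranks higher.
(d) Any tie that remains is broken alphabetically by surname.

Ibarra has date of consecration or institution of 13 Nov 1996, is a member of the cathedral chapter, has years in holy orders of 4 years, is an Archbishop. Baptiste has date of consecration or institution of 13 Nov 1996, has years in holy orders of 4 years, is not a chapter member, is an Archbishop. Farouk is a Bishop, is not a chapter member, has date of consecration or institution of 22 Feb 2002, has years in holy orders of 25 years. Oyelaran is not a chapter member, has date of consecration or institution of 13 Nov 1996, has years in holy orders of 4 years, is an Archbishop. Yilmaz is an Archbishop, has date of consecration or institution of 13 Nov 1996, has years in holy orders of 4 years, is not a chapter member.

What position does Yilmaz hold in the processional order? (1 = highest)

4

By dignity: Baptiste, Ibarra, Oyelaran and Yilmaz (Archbishop); then Farouk (Bishop).
Baptiste, Ibarra, Oyelaran and Yilmaz all have date of consecration or institution 13 Nov 1996, so the next rule applies.
Baptiste, Ibarra, Oyelaran and Yilmaz all have years in holy orders 4 years, so the next rule applies.
Among Baptiste, Ibarra, Oyelaran and Yilmaz, alphabetically by surname: Baptiste before Ibarra before Oyelaran before Yilmaz.
Order: Baptiste, Ibarra, Oyelaran, Yilmaz, Farouk. So position 4.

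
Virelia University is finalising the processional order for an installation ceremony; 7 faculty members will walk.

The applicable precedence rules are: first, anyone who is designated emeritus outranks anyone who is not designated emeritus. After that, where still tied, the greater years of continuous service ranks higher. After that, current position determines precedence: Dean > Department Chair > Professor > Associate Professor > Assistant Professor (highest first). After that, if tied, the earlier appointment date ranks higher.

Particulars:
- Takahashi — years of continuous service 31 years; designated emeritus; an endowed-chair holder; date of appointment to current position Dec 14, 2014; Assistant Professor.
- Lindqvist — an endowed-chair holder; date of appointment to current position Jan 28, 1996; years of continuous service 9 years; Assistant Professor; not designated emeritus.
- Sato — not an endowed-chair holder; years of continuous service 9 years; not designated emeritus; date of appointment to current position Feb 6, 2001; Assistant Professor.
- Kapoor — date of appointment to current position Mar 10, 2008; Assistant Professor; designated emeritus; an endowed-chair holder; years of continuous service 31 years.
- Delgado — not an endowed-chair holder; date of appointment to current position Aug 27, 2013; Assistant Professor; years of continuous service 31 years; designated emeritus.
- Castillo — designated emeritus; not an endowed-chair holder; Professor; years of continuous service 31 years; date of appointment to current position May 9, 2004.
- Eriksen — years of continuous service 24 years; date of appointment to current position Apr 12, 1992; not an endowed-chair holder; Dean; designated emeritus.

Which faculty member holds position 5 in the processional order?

By the first rule: Castillo, Kapoor, Delgado, Takahashi and Eriksen (each designated emeritus); then Lindqvist and Sato (both not designated emeritus).
Among Castillo, Kapoor, Delgado, Takahashi and Eriksen, by years of continuous service (higher first): Castillo, Kapoor, Delgado and Takahashi (31 years) before Eriksen (24 years).
Among Castillo, Kapoor, Delgado and Takahashi, by current position: Castillo (Professor) before Kapoor, Delgado and Takahashi (Assistant Professor).
Among Kapoor, Delgado and Takahashi, by date of appointment to current position (earlier first): Kapoor (Mar 10, 2008) before Delgado (Aug 27, 2013) before Takahashi (Dec 14, 2014).
Lindqvist and Sato both have years of continuous service 9 years, so the next rule applies.
Lindqvist and Sato are each Assistant Professor, so the next rule applies.
Among Lindqvist and Sato, by date of appointment to current position (earlier first): Lindqvist (Jan 28, 1996) before Sato (Feb 6, 2001).
Order: Castillo, Kapoor, Delgado, Takahashi, Eriksen, Lindqvist, Sato.

Eriksen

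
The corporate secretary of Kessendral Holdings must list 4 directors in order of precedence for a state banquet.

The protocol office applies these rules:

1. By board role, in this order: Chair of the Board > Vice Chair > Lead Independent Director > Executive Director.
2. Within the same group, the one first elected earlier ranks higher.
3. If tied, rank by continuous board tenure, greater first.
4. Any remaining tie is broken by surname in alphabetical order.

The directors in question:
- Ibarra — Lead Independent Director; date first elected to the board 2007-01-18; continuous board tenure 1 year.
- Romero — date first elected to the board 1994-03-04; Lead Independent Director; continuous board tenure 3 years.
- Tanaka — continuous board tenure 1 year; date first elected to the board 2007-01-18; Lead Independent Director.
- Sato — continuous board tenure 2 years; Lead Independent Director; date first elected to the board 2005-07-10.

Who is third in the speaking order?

Ibarra

By board role: Romero, Sato, Ibarra and Tanaka (Lead Independent Director).
Among Romero, Sato, Ibarra and Tanaka, by date first elected to the board (earlier first): Romero (1994-03-04) before Sato (2005-07-10) before Ibarra and Tanaka (2007-01-18).
Ibarra and Tanaka both have continuous board tenure 1 year, so the next rule applies.
Among Ibarra and Tanaka, alphabetically by surname: Ibarra before Tanaka.
Order: Romero, Sato, Ibarra, Tanaka.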